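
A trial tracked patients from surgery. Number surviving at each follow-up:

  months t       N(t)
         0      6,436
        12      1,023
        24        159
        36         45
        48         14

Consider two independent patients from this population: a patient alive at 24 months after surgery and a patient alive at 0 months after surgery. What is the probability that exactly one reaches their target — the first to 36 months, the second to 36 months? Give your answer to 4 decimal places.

0.2861

p₁ = N(36)/N(24) = 45/159 = 0.283019; p₂ = N(36)/N(0) = 45/6,436 = 0.006992.
P(exactly one) = p₁(1−p₂) + (1−p₁)p₂ = 0.281040 + 0.005013 = 0.286053.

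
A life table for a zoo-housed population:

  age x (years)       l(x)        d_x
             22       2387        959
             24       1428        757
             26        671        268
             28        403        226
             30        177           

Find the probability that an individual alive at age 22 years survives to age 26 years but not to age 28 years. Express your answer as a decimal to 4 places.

This is the probability of reaching 26 but not 28, conditional on being alive at 22: (l(26) − l(28)) / l(22).
= (671 − 403) / 2387 = 268 / 2387 = 0.112275.

0.1123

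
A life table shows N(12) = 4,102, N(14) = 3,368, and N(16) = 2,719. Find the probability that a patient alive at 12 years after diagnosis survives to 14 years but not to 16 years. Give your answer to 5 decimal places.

This is the probability of reaching 14 but not 16, conditional on being alive at 12: (N(14) − N(16)) / N(12).
= (3,368 − 2,719) / 4,102 = 649 / 4,102 = 0.158216.

0.15822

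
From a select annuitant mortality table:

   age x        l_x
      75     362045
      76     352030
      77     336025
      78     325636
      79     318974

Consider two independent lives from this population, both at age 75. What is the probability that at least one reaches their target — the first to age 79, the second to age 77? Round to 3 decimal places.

0.991

p₁ = l_79/l_75 = 318974/362045 = 0.881034; p₂ = l_77/l_75 = 336025/362045 = 0.928130.
P(at least one) = 1 − (1−p₁)(1−p₂) = 1 − 0.118966 × 0.071870 = 0.991450.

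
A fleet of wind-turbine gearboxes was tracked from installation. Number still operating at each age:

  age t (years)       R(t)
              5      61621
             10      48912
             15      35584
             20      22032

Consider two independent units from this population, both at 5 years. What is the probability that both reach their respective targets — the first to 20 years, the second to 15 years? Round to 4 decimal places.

p₁ = R(20)/R(5) = 22032/61621 = 0.357540; p₂ = R(15)/R(5) = 35584/61621 = 0.577465.
P(both) = p₁ × p₂ = 0.357540 × 0.577465 = 0.206467.

0.2065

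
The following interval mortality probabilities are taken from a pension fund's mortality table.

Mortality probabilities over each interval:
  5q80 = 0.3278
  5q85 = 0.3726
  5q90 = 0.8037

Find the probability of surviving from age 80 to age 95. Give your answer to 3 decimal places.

0.083

Survival from 80 to 95 is the product of surviving each interval: (1 − 0.3278) × (1 − 0.3726) × (1 − 0.8037).
= 0.6722 × 0.6274 × 0.1963 = 0.082787.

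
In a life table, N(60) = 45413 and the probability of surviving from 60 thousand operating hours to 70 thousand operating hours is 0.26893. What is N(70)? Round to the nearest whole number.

N(70) = N(60) × p = 45413 × 0.26893 = 12213.

12213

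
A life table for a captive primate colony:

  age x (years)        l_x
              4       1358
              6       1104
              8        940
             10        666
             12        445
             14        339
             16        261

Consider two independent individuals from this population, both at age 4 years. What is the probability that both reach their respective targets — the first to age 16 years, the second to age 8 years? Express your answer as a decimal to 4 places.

p₁ = l_16/l_4 = 261/1358 = 0.192194; p₂ = l_8/l_4 = 940/1358 = 0.692194.
P(both) = p₁ × p₂ = 0.192194 × 0.692194 = 0.133036.

0.1330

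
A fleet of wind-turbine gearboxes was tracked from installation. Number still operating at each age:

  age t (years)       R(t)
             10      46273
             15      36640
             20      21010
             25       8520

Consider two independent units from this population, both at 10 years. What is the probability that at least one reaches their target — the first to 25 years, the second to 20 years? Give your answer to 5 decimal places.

0.55457

p₁ = R(25)/R(10) = 8520/46273 = 0.184125; p₂ = R(20)/R(10) = 21010/46273 = 0.454044.
P(at least one) = 1 − (1−p₁)(1−p₂) = 1 − 0.815875 × 0.545956 = 0.554568.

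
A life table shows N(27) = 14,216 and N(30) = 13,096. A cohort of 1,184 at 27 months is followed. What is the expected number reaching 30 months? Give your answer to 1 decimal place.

The relevant probability is 13,096/14,216 = 0.921216.
Expected number = 1,184 × 0.921216 = 1090.7.

1090.7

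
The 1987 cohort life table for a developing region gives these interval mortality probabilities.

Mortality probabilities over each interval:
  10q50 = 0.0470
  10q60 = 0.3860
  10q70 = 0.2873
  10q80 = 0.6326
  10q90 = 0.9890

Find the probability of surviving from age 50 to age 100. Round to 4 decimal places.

0.0017

The overall survival probability is (1 − 0.0470) × (1 − 0.3860) × (1 − 0.2873) × (1 − 0.6326) × (1 − 0.9890).
= 0.9530 × 0.6140 × 0.7127 × 0.3674 × 0.0110 = 0.001685.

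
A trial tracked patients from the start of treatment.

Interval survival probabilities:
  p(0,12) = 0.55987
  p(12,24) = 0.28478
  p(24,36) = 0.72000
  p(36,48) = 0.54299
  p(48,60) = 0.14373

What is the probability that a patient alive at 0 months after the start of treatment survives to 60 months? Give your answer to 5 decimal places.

0.00896

Survival from 0 to 60 is the product of surviving each interval: 0.55987 × 0.28478 × 0.72000 × 0.54299 × 0.14373.
= 0.008959.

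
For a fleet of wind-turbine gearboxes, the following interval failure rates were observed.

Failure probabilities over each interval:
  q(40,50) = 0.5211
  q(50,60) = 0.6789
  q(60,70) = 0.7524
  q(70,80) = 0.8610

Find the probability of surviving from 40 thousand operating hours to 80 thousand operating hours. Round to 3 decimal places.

0.005

The overall survival probability is (1 − 0.5211) × (1 − 0.6789) × (1 − 0.7524) × (1 − 0.8610).
= 0.4789 × 0.3211 × 0.2476 × 0.1390 = 0.005292.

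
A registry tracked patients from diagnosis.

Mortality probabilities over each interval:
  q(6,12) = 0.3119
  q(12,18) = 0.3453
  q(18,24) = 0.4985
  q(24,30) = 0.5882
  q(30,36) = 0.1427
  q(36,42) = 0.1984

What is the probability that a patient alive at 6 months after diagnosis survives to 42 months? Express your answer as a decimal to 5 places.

P(survive 6→42) = (1 − 0.3119) × (1 − 0.3453) × (1 − 0.4985) × (1 − 0.5882) × (1 − 0.1427) × (1 − 0.1984).
= 0.6881 × 0.6547 × 0.5015 × 0.4118 × 0.8573 × 0.8016 = 0.063935.

0.06394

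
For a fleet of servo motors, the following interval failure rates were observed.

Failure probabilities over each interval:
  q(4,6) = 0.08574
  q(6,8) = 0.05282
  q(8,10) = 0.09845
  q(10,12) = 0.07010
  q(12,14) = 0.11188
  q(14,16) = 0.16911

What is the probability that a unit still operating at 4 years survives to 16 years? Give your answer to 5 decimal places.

0.53573

Survival from 4 to 16 is the product of surviving each interval: (1 − 0.08574) × (1 − 0.05282) × (1 − 0.09845) × (1 − 0.07010) × (1 − 0.11188) × (1 − 0.16911).
= 0.91426 × 0.94718 × 0.90155 × 0.92990 × 0.88812 × 0.83089 = 0.535727.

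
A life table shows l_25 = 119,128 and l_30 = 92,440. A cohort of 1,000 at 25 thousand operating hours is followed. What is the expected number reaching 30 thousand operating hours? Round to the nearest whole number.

776

The relevant probability is 92,440/119,128 = 0.775972.
Expected number = 1,000 × 0.775972 = 776.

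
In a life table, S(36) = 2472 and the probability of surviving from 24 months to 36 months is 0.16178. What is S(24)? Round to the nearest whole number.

S(24) = S(36) / p = 2472 / 0.16178 = 15280.

15280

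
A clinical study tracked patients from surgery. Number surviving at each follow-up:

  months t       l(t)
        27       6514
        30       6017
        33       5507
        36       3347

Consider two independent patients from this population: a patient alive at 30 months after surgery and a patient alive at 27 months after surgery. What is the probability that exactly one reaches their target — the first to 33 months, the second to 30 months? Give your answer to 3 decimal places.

p₁ = l(33)/l(30) = 5507/6017 = 0.915240; p₂ = l(30)/l(27) = 6017/6514 = 0.923703.
P(exactly one) = p₁(1−p₂) + (1−p₁)p₂ = 0.069830 + 0.078293 = 0.148123.

0.148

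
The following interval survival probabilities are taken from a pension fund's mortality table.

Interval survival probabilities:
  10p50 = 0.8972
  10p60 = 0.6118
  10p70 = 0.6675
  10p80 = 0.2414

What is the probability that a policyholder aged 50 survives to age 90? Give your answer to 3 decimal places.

0.088

The overall survival probability is 0.8972 × 0.6118 × 0.6675 × 0.2414.
= 0.088448.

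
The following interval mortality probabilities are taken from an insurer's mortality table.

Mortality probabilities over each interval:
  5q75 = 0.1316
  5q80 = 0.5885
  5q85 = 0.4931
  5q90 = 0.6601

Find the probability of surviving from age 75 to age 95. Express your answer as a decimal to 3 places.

0.062

20p75 = (1 − 0.1316) × (1 − 0.5885) × (1 − 0.4931) × (1 − 0.6601).
= 0.8684 × 0.4115 × 0.5069 × 0.3399 = 0.061569.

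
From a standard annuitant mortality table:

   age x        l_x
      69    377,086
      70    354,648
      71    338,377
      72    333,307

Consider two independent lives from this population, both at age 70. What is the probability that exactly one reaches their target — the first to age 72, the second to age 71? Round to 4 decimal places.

p₁ = l_72/l_70 = 333,307/354,648 = 0.939825; p₂ = l_71/l_70 = 338,377/354,648 = 0.954121.
P(exactly one) = p₁(1−p₂) + (1−p₁)p₂ = 0.043118 + 0.057414 = 0.100532.

0.1005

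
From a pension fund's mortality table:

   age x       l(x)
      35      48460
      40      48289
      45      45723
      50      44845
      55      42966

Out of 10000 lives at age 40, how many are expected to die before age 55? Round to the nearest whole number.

1102

The relevant probability is 1 − 42966/48289 = 0.110232.
Expected number = 10000 × 0.110232 = 1102.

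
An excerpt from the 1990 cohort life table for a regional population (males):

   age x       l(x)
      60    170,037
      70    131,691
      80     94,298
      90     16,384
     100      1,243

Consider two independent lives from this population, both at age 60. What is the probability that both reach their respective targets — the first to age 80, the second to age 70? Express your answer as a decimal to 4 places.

0.4295

p₁ = l(80)/l(60) = 94,298/170,037 = 0.554573; p₂ = l(70)/l(60) = 131,691/170,037 = 0.774484.
P(both) = p₁ × p₂ = 0.554573 × 0.774484 = 0.429508.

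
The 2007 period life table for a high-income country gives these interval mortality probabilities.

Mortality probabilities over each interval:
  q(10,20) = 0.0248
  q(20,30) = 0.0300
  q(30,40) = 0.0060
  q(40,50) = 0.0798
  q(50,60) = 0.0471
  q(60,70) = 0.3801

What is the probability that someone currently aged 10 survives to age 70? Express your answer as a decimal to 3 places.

The overall survival probability is (1 − 0.0248) × (1 − 0.0300) × (1 − 0.0060) × (1 − 0.0798) × (1 − 0.0471) × (1 − 0.3801).
= 0.9752 × 0.9700 × 0.9940 × 0.9202 × 0.9529 × 0.6199 = 0.511097.

0.511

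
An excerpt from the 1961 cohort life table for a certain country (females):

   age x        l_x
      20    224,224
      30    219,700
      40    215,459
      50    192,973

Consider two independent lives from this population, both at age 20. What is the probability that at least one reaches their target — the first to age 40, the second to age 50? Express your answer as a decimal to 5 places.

0.99455

p₁ = l_40/l_20 = 215,459/224,224 = 0.960910; p₂ = l_50/l_20 = 192,973/224,224 = 0.860626.
P(at least one) = 1 − (1−p₁)(1−p₂) = 1 − 0.039090 × 0.139374 = 0.994552.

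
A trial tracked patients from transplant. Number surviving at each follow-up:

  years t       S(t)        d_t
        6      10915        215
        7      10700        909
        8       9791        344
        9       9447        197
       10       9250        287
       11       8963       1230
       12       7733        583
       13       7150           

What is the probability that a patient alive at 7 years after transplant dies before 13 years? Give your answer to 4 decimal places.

P(die before 13 | alive at 7) = 1 − S(13)/S(7) = 1 − 7150/10700 = (3550)/10700 = 0.331776.

0.3318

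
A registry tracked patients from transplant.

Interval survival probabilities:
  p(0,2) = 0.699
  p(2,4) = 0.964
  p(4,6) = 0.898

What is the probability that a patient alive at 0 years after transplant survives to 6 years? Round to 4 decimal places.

The overall survival probability is 0.699 × 0.964 × 0.898.
= 0.605105.

0.6051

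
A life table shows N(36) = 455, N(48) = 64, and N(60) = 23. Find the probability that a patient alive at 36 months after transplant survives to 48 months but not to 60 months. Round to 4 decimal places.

This is the probability of reaching 48 but not 60, conditional on being alive at 36: (N(48) − N(60)) / N(36).
= (64 − 23) / 455 = 41 / 455 = 0.090110.

0.0901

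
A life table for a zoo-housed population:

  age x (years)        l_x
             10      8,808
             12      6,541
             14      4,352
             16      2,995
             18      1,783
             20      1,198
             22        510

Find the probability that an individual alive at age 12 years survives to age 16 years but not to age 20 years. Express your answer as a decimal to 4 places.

0.2747

This is the probability of reaching 16 but not 20, conditional on being alive at 12: (l_16 − l_20) / l_12.
= (2,995 − 1,198) / 6,541 = 1,797 / 6,541 = 0.274729.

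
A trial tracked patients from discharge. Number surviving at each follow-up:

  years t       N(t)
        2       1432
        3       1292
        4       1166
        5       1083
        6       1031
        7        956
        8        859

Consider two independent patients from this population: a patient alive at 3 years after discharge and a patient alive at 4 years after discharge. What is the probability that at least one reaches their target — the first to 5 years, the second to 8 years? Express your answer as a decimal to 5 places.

0.95741

p₁ = N(5)/N(3) = 1083/1292 = 0.838235; p₂ = N(8)/N(4) = 859/1166 = 0.736707.
P(at least one) = 1 − (1−p₁)(1−p₂) = 1 − 0.161765 × 0.263293 = 0.957408.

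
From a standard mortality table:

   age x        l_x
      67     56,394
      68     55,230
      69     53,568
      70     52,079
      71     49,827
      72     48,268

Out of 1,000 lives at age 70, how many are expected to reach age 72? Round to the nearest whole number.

927

The relevant probability is 48,268/52,079 = 0.926823.
Expected number = 1,000 × 0.926823 = 927.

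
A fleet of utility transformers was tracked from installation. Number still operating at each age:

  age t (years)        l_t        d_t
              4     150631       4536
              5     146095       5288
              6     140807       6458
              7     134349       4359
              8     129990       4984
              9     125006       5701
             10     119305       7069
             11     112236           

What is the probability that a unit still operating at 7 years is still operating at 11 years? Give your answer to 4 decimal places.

The conditional survival probability is l_11/l_7 = 112236/134349 = 0.835406.

0.8354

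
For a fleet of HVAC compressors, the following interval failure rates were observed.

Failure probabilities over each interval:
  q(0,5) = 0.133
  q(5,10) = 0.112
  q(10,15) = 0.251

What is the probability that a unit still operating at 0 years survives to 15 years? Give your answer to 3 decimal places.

Survival from 0 to 15 is the product of surviving each interval: (1 − 0.133) × (1 − 0.112) × (1 − 0.251).
= 0.867 × 0.888 × 0.749 = 0.576652.

0.577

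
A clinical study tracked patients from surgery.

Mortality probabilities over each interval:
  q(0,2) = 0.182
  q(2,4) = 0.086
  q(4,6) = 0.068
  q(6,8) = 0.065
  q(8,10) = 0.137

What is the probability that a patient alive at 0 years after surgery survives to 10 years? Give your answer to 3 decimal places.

Survival from 0 to 10 is the product of surviving each interval: (1 − 0.182) × (1 − 0.086) × (1 − 0.068) × (1 − 0.065) × (1 − 0.137).
= 0.818 × 0.914 × 0.932 × 0.935 × 0.863 = 0.562261.

0.562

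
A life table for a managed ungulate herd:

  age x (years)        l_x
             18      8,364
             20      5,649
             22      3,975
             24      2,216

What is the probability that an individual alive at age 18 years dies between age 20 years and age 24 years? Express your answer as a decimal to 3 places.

This is the probability of reaching 20 but not 24, conditional on being alive at 18: (l_20 − l_24) / l_18.
= (5,649 − 2,216) / 8,364 = 3,433 / 8,364 = 0.410450.

0.410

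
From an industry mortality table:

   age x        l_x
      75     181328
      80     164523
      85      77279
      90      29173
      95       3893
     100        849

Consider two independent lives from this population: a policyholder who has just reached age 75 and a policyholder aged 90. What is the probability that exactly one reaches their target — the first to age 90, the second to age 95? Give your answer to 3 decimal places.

p₁ = l_90/l_75 = 29173/181328 = 0.160885; p₂ = l_95/l_90 = 3893/29173 = 0.133445.
P(exactly one) = p₁(1−p₂) + (1−p₁)p₂ = 0.139416 + 0.111976 = 0.251391.

0.251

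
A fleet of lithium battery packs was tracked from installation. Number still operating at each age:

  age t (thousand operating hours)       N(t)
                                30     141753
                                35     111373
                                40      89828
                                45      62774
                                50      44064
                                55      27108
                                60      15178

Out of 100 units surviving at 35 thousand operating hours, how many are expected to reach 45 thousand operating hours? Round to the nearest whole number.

56

The relevant probability is 62774/111373 = 0.563638.
Expected number = 100 × 0.563638 = 56.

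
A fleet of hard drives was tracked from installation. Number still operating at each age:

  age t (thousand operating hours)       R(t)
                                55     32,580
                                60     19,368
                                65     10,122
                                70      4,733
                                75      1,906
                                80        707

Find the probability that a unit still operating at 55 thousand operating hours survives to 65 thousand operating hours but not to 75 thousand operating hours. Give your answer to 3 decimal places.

This is the probability of reaching 65 but not 75, conditional on being operational at 55: (R(65) − R(75)) / R(55).
= (10,122 − 1,906) / 32,580 = 8,216 / 32,580 = 0.252179.

0.252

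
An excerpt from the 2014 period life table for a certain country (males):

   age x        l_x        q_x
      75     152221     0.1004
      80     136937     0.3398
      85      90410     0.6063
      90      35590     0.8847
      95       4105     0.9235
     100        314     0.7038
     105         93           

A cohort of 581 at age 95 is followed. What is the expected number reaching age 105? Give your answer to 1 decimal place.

The relevant probability is 93/4105 = 0.022655.
Expected number = 581 × 0.022655 = 13.2.

13.2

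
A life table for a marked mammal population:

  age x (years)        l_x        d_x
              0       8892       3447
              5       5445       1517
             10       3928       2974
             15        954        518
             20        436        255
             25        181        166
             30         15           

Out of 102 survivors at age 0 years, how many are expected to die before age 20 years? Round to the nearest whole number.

97

The relevant probability is 1 − 436/8892 = 0.950967.
Expected number = 102 × 0.950967 = 97.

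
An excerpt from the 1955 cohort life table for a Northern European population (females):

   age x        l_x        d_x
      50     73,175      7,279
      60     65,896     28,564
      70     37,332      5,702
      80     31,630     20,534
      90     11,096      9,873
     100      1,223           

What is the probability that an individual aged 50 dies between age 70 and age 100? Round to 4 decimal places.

We want 20|30q50 = (l_70 − l_100)/l_50.
This is the probability of reaching 70 but not 100, conditional on being alive at 50: (l_70 − l_100) / l_50.
= (37,332 − 1,223) / 73,175 = 36,109 / 73,175 = 0.493461.

0.4935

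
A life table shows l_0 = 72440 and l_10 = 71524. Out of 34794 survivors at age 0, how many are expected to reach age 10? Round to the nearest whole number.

34354

The relevant probability is 71524/72440 = 0.987355.
Expected number = 34794 × 0.987355 = 34354.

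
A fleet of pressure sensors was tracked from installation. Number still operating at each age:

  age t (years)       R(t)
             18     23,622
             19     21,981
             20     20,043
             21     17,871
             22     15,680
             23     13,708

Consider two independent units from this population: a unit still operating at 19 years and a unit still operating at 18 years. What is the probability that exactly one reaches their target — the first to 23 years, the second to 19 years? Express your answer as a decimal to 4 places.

0.3935

p₁ = R(23)/R(19) = 13,708/21,981 = 0.623629; p₂ = R(19)/R(18) = 21,981/23,622 = 0.930531.
P(exactly one) = p₁(1−p₂) + (1−p₁)p₂ = 0.043323 + 0.350225 = 0.393548.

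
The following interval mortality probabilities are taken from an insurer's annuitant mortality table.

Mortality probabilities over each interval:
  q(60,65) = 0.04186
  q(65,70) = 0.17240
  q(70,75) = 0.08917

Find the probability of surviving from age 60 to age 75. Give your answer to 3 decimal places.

0.722

Chaining the interval survival probabilities: (1 − 0.04186) × (1 − 0.17240) × (1 − 0.08917).
= 0.95814 × 0.82760 × 0.91083 = 0.722249.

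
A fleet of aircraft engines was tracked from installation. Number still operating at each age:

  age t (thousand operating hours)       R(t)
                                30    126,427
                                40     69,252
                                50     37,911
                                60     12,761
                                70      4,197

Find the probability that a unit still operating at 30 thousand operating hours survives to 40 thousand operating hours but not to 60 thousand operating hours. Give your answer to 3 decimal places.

This is the probability of reaching 40 but not 60, conditional on being operational at 30: (R(40) − R(60)) / R(30).
= (69,252 − 12,761) / 126,427 = 56,491 / 126,427 = 0.446827.

0.447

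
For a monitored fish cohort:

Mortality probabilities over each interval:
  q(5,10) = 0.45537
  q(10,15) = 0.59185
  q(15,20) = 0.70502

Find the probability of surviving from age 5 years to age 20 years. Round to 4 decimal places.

0.0656

Survival from 5 to 20 is the product of surviving each interval: (1 − 0.45537) × (1 − 0.59185) × (1 − 0.70502).
= 0.54463 × 0.40815 × 0.29498 = 0.065571.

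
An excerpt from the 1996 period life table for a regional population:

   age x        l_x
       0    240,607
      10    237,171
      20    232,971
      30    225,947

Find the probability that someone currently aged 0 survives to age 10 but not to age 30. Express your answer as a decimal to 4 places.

0.0466

We want 10|20q0 = (l_10 − l_30)/l_0.
This is the probability of reaching 10 but not 30, conditional on being alive at 0: (l_10 − l_30) / l_0.
= (237,171 − 225,947) / 240,607 = 11,224 / 240,607 = 0.046649.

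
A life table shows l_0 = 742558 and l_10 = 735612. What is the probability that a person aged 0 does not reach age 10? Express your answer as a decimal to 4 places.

P(die before 10 | alive at 0) = 1 − l_10/l_0 = 1 − 735612/742558 = (6946)/742558 = 0.009354.

0.0094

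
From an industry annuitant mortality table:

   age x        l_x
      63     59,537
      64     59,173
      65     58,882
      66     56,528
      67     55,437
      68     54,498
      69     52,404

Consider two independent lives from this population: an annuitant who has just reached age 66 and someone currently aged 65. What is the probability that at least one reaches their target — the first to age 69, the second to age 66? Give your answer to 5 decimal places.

p₁ = l_69/l_66 = 52,404/56,528 = 0.927045; p₂ = l_66/l_65 = 56,528/58,882 = 0.960022.
P(at least one) = 1 − (1−p₁)(1−p₂) = 1 − 0.072955 × 0.039978 = 0.997083.

0.99708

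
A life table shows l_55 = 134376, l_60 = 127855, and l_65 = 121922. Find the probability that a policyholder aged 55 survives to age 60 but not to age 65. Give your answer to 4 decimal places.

We want 5|5q55 = (l_60 − l_65)/l_55.
This is the probability of reaching 60 but not 65, conditional on being alive at 55: (l_60 − l_65) / l_55.
= (127855 − 121922) / 134376 = 5933 / 134376 = 0.044152.

0.0442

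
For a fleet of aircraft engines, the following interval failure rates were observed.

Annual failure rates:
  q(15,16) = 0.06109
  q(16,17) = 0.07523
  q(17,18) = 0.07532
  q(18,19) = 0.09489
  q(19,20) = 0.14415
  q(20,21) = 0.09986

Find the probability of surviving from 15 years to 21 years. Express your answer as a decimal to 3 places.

0.560

P(survive 15→21) = (1 − 0.06109) × (1 − 0.07523) × (1 − 0.07532) × (1 − 0.09489) × (1 − 0.14415) × (1 − 0.09986).
= 0.93891 × 0.92477 × 0.92468 × 0.90511 × 0.85585 × 0.90014 = 0.559833.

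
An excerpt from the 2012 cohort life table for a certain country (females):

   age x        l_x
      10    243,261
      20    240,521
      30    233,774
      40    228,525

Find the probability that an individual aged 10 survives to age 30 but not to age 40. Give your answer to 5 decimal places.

We want 20|10q10 = (l_30 − l_40)/l_10.
This is the probability of reaching 30 but not 40, conditional on being alive at 10: (l_30 − l_40) / l_10.
= (233,774 − 228,525) / 243,261 = 5,249 / 243,261 = 0.021578.

0.02158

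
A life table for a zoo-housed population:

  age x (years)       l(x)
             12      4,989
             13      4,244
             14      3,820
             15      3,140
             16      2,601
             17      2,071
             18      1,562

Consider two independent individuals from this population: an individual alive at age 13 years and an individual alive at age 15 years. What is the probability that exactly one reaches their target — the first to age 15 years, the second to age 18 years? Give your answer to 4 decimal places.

p₁ = l(15)/l(13) = 3,140/4,244 = 0.739868; p₂ = l(18)/l(15) = 1,562/3,140 = 0.497452.
P(exactly one) = p₁(1−p₂) + (1−p₁)p₂ = 0.371819 + 0.129403 = 0.501222.

0.5012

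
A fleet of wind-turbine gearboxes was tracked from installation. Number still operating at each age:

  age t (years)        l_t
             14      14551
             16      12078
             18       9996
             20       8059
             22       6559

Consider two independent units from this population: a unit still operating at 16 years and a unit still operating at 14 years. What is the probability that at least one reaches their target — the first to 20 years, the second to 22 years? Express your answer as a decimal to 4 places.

0.8172

p₁ = l_20/l_16 = 8059/12078 = 0.667246; p₂ = l_22/l_14 = 6559/14551 = 0.450759.
P(at least one) = 1 − (1−p₁)(1−p₂) = 1 − 0.332754 × 0.549241 = 0.817238.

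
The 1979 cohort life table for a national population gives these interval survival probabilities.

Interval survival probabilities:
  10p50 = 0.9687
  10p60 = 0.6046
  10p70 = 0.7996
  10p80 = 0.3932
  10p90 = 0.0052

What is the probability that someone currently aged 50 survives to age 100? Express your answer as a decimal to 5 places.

0.00096

Survival from 50 to 100 is the product of surviving each interval: 0.9687 × 0.6046 × 0.7996 × 0.3932 × 0.0052.
= 0.000958.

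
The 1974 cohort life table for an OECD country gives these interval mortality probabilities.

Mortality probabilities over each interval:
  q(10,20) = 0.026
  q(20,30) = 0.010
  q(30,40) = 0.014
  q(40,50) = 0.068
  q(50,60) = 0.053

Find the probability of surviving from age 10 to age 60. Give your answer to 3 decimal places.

0.839

The overall survival probability is (1 − 0.026) × (1 − 0.010) × (1 − 0.014) × (1 − 0.068) × (1 − 0.053).
= 0.974 × 0.990 × 0.986 × 0.932 × 0.947 = 0.839145.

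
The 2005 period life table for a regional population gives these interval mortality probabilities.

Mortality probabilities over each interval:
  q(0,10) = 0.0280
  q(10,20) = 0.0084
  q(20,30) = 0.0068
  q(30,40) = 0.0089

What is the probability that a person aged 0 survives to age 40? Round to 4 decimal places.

P(survive 0→40) = (1 − 0.0280) × (1 − 0.0084) × (1 − 0.0068) × (1 − 0.0089).
= 0.9720 × 0.9916 × 0.9932 × 0.9911 = 0.948761.

0.9488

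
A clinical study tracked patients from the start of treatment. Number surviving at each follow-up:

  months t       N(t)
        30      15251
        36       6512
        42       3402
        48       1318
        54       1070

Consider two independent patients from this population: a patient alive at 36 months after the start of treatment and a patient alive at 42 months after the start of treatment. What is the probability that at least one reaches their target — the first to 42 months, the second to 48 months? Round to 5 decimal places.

0.70744

p₁ = N(42)/N(36) = 3402/6512 = 0.522420; p₂ = N(48)/N(42) = 1318/3402 = 0.387419.
P(at least one) = 1 − (1−p₁)(1−p₂) = 1 − 0.477580 × 0.612581 = 0.707444.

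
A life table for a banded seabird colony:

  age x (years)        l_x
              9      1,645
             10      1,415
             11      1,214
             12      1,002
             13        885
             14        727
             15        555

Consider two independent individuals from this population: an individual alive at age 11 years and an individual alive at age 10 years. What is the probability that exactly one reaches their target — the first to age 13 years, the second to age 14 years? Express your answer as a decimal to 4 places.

p₁ = l_13/l_11 = 885/1,214 = 0.728995; p₂ = l_14/l_10 = 727/1,415 = 0.513781.
P(exactly one) = p₁(1−p₂) + (1−p₁)p₂ = 0.354451 + 0.139237 = 0.493688.

0.4937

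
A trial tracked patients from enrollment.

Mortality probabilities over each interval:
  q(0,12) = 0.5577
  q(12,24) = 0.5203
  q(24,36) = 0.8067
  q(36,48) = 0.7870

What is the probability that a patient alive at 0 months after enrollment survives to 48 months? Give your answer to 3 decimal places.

Chaining the interval survival probabilities: (1 − 0.5577) × (1 − 0.5203) × (1 − 0.8067) × (1 − 0.7870).
= 0.4423 × 0.4797 × 0.1933 × 0.2130 = 0.008736.

0.009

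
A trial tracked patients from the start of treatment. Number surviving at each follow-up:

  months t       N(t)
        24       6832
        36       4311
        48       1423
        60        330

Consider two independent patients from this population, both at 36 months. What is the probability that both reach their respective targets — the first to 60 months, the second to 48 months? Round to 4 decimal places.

0.0253

p₁ = N(60)/N(36) = 330/4311 = 0.076548; p₂ = N(48)/N(36) = 1423/4311 = 0.330086.
P(both) = p₁ × p₂ = 0.076548 × 0.330086 = 0.025267.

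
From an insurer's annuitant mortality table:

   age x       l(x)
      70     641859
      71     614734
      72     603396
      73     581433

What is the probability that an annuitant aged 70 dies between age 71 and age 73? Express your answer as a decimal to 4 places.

0.0519

This is the probability of reaching 71 but not 73, conditional on being alive at 70: (l(71) − l(73)) / l(70).
= (614734 − 581433) / 641859 = 33301 / 641859 = 0.051882.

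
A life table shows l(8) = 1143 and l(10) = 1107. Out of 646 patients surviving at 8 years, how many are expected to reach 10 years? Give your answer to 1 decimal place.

625.7

The relevant probability is 1107/1143 = 0.968504.
Expected number = 646 × 0.968504 = 625.7.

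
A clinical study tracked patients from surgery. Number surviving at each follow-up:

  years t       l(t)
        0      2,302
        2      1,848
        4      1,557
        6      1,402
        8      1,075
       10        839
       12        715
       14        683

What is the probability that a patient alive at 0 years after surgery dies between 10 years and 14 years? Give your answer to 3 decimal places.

This is the probability of reaching 10 but not 14, conditional on being alive at 0: (l(10) − l(14)) / l(0).
= (839 − 683) / 2,302 = 156 / 2,302 = 0.067767.

0.068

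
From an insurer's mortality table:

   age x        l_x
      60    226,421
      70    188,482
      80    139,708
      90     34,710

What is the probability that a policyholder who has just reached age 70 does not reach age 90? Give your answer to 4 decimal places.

P(die before 90 | alive at 70) = 1 − l_90/l_70 = 1 − 34,710/188,482 = (153,772)/188,482 = 0.815844.

0.8158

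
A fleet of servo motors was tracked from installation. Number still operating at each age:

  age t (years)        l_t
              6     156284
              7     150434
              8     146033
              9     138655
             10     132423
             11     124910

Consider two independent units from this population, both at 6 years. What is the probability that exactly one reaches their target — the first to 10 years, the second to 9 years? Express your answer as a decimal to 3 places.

p₁ = l_10/l_6 = 132423/156284 = 0.847323; p₂ = l_9/l_6 = 138655/156284 = 0.887199.
P(exactly one) = p₁(1−p₂) + (1−p₁)p₂ = 0.095579 + 0.135455 = 0.231034.

0.231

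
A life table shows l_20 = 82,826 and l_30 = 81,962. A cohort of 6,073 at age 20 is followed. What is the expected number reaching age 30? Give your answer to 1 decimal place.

6009.6

The relevant probability is 81,962/82,826 = 0.989568.
Expected number = 6,073 × 0.989568 = 6009.6.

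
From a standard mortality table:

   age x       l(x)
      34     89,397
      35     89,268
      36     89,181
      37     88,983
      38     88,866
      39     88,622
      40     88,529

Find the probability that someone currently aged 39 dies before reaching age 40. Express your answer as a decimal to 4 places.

P(die before 40 | alive at 39) = 1 − l(40)/l(39) = 1 − 88,529/88,622 = (93)/88,622 = 0.001049.

0.0010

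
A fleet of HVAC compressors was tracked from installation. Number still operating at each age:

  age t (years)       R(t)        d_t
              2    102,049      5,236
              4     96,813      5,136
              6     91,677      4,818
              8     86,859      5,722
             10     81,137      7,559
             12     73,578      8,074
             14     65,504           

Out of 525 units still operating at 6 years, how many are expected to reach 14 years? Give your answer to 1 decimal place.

The relevant probability is 65,504/91,677 = 0.714509.
Expected number = 525 × 0.714509 = 375.1.

375.1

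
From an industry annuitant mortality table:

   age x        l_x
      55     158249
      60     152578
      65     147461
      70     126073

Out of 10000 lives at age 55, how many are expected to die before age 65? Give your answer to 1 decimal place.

681.7

The relevant probability is 1 − 147461/158249 = 0.068171.
Expected number = 10000 × 0.068171 = 681.7.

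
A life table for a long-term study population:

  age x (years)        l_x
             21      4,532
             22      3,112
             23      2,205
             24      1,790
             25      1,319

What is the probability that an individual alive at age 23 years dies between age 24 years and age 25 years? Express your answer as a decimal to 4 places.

This is the probability of reaching 24 but not 25, conditional on being alive at 23: (l_24 − l_25) / l_23.
= (1,790 − 1,319) / 2,205 = 471 / 2,205 = 0.213605.

0.2136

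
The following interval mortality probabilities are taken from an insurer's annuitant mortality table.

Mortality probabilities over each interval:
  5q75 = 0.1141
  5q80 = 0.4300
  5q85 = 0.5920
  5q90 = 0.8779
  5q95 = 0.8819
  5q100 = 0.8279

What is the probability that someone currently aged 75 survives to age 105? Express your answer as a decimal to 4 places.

0.0005

30p75 = (1 − 0.1141) × (1 − 0.4300) × (1 − 0.5920) × (1 − 0.8779) × (1 − 0.8819) × (1 − 0.8279).
= 0.8859 × 0.5700 × 0.4080 × 0.1221 × 0.1181 × 0.1721 = 0.000511.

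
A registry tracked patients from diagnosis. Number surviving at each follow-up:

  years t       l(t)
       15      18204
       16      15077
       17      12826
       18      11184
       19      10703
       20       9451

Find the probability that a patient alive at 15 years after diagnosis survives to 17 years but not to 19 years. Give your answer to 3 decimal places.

This is the probability of reaching 17 but not 19, conditional on being alive at 15: (l(17) − l(19)) / l(15).
= (12826 − 10703) / 18204 = 2123 / 18204 = 0.116623.

0.117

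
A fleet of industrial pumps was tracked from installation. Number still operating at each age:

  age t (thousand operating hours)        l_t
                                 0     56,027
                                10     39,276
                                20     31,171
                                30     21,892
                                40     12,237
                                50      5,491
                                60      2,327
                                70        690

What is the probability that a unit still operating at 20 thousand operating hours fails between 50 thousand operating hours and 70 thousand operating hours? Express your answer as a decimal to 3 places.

0.154

This is the probability of reaching 50 but not 70, conditional on being operational at 20: (l_50 − l_70) / l_20.
= (5,491 − 690) / 31,171 = 4,801 / 31,171 = 0.154021.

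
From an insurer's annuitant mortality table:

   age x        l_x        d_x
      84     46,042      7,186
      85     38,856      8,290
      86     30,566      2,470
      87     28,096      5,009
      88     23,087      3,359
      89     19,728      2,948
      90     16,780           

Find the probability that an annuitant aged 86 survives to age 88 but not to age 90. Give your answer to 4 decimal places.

We want 2|2q86 = (l_88 − l_90)/l_86.
This is the probability of reaching 88 but not 90, conditional on being alive at 86: (l_88 − l_90) / l_86.
= (23,087 − 16,780) / 30,566 = 6,307 / 30,566 = 0.206340.

0.2063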